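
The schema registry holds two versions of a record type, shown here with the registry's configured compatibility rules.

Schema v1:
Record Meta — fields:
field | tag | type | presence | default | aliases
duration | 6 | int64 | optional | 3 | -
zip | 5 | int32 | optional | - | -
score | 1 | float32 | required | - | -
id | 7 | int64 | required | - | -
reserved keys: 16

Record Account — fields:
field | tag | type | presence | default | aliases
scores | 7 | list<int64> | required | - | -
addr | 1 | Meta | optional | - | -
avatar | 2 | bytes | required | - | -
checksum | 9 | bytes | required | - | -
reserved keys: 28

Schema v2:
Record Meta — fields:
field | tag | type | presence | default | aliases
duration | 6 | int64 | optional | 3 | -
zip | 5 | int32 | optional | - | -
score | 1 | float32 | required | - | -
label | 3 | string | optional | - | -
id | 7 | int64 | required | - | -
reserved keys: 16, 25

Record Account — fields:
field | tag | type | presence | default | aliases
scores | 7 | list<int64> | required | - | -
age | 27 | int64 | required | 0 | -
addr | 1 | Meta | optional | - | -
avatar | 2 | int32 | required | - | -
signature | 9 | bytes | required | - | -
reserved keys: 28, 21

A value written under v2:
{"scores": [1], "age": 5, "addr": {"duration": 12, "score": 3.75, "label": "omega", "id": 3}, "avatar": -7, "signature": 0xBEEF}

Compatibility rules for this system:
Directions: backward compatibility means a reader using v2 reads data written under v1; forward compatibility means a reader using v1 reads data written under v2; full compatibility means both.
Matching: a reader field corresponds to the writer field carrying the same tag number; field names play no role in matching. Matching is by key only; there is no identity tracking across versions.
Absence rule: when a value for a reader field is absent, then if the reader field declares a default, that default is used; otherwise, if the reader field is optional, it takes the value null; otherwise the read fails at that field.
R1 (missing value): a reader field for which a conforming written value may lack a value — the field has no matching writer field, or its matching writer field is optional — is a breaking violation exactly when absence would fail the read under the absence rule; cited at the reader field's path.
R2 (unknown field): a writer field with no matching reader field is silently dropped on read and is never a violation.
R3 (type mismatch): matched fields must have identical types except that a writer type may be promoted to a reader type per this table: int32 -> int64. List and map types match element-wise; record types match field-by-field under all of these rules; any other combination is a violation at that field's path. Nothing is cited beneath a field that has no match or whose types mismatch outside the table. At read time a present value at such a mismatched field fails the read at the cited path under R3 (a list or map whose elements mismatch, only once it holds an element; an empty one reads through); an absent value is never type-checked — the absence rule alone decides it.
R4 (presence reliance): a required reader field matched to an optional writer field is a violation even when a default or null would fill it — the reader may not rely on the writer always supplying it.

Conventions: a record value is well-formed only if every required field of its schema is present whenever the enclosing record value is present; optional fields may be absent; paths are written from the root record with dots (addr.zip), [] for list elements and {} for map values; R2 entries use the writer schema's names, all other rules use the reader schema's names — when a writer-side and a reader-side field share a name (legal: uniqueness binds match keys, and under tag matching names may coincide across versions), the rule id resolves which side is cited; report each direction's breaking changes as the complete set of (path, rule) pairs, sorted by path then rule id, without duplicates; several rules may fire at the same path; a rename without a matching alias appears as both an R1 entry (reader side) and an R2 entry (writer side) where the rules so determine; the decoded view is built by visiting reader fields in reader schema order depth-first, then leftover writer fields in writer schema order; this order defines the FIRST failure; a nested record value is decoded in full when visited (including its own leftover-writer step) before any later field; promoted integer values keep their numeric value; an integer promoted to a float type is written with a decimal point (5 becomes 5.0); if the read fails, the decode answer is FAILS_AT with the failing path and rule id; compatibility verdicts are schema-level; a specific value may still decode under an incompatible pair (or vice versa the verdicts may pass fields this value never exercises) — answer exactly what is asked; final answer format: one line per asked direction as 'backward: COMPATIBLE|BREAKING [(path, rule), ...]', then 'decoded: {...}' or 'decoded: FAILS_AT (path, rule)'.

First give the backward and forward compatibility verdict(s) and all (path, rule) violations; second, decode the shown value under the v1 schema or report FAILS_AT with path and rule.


each type pair in Account: writer, then reader
backward analysis of Account with v2 as reader and v1 as writer:
  scores: paired with writer scores (list<int64> -> list<int64>; writer required)
  age: no writer-side match
  addr: paired with writer addr (Meta -> Meta; writer optional)
  avatar: paired with writer avatar (bytes -> int32; writer required)
  signature: paired with writer checksum (bytes -> bytes; writer required)
  addr.duration: paired with writer addr.duration (int64 -> int64; writer optional)
  addr.zip: paired with writer addr.zip (int32 -> int32; writer optional)
  addr.score: paired with writer addr.score (float32 -> float32; writer required)
  addr.label: no writer-side match
  addr.id: paired with writer addr.id (int64 -> int64; writer required)
  R3 fires at avatar
  => backward verdict for Account: BREAKING, 1 violation(s)
forward analysis of Account with v1 as reader and v2 as writer:
  scores: paired with writer scores (list<int64> -> list<int64>; writer required)
  addr: paired with writer addr (Meta -> Meta; writer optional)
  avatar: paired with writer avatar (int32 -> bytes; writer required)
  checksum: paired with writer signature (bytes -> bytes; writer required)
  writer field age has no reader counterpart
  addr.duration: paired with writer addr.duration (int64 -> int64; writer optional)
  addr.zip: paired with writer addr.zip (int32 -> int32; writer optional)
  addr.score: paired with writer addr.score (float32 -> float32; writer required)
  addr.id: paired with writer addr.id (int64 -> int64; writer required)
  writer field addr.label has no reader counterpart
  R3 fires at avatar
  => forward verdict for Account: BREAKING, 1 violation(s)
decode (reader v1):
  scores := [1]
  addr.duration := 12
  addr.zip := null (absent, optional -> null)
  addr.score := 3.75
  addr.id := 3
  writer addr.label: unknown -> dropped
  read fails at avatar under R3
  => FAILS_AT (avatar, R3)

backward: BREAKING [(avatar, R3)]; forward: BREAKING [(avatar, R3)]; decoded: FAILS_AT (avatar, R3)


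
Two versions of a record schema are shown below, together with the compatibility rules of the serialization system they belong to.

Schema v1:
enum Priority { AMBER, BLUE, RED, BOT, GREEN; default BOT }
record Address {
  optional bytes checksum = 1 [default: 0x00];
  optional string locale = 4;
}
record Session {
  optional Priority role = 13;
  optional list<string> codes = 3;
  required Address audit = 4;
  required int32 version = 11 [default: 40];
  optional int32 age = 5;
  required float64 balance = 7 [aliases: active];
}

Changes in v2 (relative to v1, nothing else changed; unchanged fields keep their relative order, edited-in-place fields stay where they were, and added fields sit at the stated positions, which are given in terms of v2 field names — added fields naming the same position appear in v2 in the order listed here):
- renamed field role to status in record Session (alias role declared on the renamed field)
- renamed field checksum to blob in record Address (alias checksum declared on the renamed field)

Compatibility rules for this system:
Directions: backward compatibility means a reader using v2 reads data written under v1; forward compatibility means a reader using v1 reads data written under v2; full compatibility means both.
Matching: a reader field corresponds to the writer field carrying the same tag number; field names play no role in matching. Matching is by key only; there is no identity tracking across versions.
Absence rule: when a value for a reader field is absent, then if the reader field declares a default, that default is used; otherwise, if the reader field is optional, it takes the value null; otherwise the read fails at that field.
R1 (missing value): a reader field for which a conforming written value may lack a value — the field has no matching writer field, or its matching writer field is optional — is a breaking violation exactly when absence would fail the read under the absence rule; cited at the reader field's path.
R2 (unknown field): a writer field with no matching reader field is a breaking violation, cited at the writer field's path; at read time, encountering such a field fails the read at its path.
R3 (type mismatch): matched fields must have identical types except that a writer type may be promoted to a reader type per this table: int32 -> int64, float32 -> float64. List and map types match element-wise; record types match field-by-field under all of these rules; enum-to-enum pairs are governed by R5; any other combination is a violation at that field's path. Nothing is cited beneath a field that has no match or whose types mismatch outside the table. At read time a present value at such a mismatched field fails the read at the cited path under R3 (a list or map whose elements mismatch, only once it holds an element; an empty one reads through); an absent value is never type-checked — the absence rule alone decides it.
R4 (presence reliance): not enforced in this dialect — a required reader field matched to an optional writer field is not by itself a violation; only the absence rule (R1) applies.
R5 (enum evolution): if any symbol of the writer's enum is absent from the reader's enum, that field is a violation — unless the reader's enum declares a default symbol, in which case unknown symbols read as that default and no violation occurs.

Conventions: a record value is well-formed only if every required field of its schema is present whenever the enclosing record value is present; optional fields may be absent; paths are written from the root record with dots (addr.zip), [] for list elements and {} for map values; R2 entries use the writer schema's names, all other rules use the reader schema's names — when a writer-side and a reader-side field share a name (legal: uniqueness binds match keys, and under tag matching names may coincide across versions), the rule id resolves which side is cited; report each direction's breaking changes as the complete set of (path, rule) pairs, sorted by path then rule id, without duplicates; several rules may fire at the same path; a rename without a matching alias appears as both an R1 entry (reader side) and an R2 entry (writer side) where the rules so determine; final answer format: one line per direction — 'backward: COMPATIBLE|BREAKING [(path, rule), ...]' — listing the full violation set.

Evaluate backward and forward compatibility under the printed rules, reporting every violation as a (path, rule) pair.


backward: COMPATIBLE []; forward: COMPATIBLE []

in Session below, arrows point writer -> reader
checking backward for Session: reader v2 against writer v1:
  status: Priority -> Priority, writer optional; from role
  codes: list<string> -> list<string>, writer optional; from codes
  audit: Address -> Address, writer required; from audit
  version: int32 -> int32, writer required; from version
  age: int32 -> int32, writer optional; from age
  balance: float64 -> float64, writer required; from balance
  audit.blob: bytes -> bytes, writer optional; from audit.checksum
  audit.locale: string -> string, writer optional; from audit.locale
  nothing fires on Session: backward is COMPATIBLE
checking forward for Session: reader v1 against writer v2:
  role: Priority -> Priority, writer optional; from status
  codes: list<string> -> list<string>, writer optional; from codes
  audit: Address -> Address, writer required; from audit
  version: int32 -> int32, writer required; from version
  age: int32 -> int32, writer optional; from age
  balance: float64 -> float64, writer required; from balance
  audit.checksum: bytes -> bytes, writer optional; from audit.blob
  audit.locale: string -> string, writer optional; from audit.locale
  nothing fires on Session: forward is COMPATIBLE


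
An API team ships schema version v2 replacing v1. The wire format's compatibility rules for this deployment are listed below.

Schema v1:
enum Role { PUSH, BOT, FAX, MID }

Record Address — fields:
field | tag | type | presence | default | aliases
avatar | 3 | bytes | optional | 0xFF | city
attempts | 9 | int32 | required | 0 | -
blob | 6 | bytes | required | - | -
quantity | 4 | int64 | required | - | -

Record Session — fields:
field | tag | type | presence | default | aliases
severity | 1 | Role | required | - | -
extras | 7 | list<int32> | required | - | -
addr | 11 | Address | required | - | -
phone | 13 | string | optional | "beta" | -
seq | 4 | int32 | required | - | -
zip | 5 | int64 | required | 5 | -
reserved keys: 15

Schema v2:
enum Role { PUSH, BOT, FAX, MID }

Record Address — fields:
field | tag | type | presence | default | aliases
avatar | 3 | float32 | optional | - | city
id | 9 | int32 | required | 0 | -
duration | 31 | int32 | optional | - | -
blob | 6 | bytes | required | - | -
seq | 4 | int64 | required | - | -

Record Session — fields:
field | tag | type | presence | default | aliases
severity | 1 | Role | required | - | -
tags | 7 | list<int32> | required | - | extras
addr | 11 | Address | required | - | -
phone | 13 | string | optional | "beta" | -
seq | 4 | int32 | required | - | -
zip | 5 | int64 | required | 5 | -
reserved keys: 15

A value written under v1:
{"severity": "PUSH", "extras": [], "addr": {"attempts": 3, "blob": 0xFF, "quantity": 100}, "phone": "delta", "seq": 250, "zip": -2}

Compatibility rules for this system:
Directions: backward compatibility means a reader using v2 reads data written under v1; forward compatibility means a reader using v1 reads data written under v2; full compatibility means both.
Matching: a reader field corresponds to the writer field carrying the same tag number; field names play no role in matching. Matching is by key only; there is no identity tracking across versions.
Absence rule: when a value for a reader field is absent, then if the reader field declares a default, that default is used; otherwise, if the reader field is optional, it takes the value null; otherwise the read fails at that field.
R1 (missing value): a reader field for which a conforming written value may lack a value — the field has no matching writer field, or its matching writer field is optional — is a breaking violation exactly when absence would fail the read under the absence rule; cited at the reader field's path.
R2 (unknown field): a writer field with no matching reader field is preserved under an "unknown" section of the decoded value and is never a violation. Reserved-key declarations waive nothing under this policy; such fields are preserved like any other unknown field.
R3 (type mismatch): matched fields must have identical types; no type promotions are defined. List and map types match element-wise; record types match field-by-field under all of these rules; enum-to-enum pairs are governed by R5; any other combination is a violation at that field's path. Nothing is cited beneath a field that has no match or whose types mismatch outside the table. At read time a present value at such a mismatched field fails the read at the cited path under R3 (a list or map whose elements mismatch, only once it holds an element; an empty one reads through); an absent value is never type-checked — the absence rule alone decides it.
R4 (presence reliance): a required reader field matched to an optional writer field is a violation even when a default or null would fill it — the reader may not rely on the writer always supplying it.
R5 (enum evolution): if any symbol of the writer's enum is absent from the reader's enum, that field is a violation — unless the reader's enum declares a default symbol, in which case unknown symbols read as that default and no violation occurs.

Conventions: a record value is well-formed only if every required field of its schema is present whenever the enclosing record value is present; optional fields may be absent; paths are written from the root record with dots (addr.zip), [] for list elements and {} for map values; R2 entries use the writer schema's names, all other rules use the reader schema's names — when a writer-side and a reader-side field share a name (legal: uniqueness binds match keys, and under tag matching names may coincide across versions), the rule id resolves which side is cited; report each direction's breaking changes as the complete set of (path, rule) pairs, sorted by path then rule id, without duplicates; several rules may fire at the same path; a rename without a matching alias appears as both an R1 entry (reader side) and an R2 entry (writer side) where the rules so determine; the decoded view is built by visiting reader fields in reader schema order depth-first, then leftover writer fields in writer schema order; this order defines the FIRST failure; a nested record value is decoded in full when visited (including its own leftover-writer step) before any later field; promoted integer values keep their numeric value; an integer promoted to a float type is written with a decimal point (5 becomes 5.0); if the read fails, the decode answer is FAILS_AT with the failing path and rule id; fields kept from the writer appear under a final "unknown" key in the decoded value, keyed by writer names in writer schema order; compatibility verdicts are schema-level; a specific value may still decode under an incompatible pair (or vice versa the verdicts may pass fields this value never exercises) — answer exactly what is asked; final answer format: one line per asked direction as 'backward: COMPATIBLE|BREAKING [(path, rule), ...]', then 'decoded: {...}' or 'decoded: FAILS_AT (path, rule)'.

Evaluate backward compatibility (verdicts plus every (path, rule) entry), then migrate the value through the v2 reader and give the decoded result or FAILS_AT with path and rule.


each type pair in Session: writer, then reader
backward for Session (reader v2, writer v1):
  severity: Role -> Role, writer required; from severity
  tags: list<int32> -> list<int32>, writer required; from extras
  addr: Address -> Address, writer required; from addr
  phone: string -> string, writer optional; from phone
  seq: int32 -> int32, writer required; from seq
  zip: int64 -> int64, writer required; from zip
  addr.avatar: bytes -> float32, writer optional; from addr.avatar
  addr.id: int32 -> int32, writer required; from addr.attempts
  addr.duration: no writer-side match
  addr.blob: bytes -> bytes, writer required; from addr.blob
  addr.seq: int64 -> int64, writer required; from addr.quantity
  violation R3 at addr.avatar
  => 1 violation(s): backward is BREAKING for Session
decoding the Session value with the v2 reader:
  severity := "PUSH"
  tags := [] (from writer extras)
  addr.avatar := null (missing; optional => null)
  addr.id := 3 (from writer attempts)
  addr.duration := null (missing; optional => null)
  addr.blob := 0xFF
  addr.seq := 100 (from writer quantity)
  phone := "delta"
  seq := 250
  zip := -2
  => decoded: {"severity": "PUSH", "tags": [], "addr": {"avatar": null, "id": 3, "duration": null, "blob": 0xFF, "seq": 100}, "phone": "delta", "seq": 250, "zip": -2}

backward: BREAKING [(addr.avatar, R3)]; decoded: {"severity": "PUSH", "tags": [], "addr": {"avatar": null, "id": 3, "duration": null, "blob": 0xFF, "seq": 100}, "phone": "delta", "seq": 250, "zip": -2}


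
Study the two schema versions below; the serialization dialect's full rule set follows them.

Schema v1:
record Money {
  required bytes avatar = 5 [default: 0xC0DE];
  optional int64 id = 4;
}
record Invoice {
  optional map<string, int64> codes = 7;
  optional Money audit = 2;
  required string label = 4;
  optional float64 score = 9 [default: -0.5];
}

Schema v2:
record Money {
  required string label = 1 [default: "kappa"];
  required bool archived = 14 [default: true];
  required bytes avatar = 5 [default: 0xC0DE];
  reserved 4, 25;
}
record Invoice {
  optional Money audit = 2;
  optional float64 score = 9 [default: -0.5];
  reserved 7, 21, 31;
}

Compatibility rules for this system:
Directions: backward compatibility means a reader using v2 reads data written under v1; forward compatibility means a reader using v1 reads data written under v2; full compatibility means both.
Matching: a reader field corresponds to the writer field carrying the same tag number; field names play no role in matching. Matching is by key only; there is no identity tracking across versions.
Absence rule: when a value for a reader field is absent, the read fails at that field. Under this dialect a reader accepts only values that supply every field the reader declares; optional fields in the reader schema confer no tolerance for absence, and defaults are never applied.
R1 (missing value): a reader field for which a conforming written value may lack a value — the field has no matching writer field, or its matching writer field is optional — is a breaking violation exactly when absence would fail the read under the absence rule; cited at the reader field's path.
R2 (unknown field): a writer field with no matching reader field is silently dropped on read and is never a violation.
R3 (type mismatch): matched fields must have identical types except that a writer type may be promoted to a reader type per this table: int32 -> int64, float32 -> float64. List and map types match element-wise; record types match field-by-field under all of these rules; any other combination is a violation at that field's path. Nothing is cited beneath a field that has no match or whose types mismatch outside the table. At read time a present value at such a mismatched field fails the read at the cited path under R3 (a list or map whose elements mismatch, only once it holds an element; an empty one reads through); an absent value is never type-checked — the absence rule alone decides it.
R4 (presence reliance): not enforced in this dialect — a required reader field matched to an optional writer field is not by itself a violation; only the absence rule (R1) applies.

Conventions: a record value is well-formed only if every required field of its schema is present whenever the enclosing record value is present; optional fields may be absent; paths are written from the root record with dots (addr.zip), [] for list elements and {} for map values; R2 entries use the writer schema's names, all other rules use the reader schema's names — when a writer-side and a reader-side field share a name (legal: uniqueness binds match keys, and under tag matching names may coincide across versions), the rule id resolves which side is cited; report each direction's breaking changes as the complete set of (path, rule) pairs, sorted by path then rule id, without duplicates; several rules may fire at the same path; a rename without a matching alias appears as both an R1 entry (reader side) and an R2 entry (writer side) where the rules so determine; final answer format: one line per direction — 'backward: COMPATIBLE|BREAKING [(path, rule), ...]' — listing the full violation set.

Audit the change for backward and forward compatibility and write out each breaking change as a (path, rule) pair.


backward: BREAKING [(audit, R1), (audit.archived, R1), (audit.label, R1), (score, R1)]; forward: BREAKING [(audit, R1), (audit.id, R1), (codes, R1), (label, R1), (score, R1)]

in Invoice below, arrows point writer -> reader
checking backward for Invoice: reader v2 against writer v1:
  audit: Money -> Money, writer optional; from audit
  score: float64 -> float64, writer optional; from score
  leftover writer field: codes
  leftover writer field: label
  audit.label: no writer match
  audit.archived: no writer match
  audit.avatar: bytes -> bytes, writer required; from audit.avatar
  leftover writer field: audit.id
  breaking: (audit, R1)
  breaking: (audit.archived, R1)
  breaking: (audit.label, R1)
  breaking: (score, R1)
  => 4 violation(s): backward is BREAKING for Invoice
checking forward for Invoice: reader v1 against writer v2:
  codes: no writer match
  audit: Money -> Money, writer optional; from audit
  label: no writer match
  score: float64 -> float64, writer optional; from score
  audit.avatar: bytes -> bytes, writer required; from audit.avatar
  audit.id: no writer match
  leftover writer field: audit.label
  leftover writer field: audit.archived
  breaking: (audit, R1)
  breaking: (audit.id, R1)
  breaking: (codes, R1)
  breaking: (label, R1)
  breaking: (score, R1)
  => 5 violation(s): forward is BREAKING for Invoice


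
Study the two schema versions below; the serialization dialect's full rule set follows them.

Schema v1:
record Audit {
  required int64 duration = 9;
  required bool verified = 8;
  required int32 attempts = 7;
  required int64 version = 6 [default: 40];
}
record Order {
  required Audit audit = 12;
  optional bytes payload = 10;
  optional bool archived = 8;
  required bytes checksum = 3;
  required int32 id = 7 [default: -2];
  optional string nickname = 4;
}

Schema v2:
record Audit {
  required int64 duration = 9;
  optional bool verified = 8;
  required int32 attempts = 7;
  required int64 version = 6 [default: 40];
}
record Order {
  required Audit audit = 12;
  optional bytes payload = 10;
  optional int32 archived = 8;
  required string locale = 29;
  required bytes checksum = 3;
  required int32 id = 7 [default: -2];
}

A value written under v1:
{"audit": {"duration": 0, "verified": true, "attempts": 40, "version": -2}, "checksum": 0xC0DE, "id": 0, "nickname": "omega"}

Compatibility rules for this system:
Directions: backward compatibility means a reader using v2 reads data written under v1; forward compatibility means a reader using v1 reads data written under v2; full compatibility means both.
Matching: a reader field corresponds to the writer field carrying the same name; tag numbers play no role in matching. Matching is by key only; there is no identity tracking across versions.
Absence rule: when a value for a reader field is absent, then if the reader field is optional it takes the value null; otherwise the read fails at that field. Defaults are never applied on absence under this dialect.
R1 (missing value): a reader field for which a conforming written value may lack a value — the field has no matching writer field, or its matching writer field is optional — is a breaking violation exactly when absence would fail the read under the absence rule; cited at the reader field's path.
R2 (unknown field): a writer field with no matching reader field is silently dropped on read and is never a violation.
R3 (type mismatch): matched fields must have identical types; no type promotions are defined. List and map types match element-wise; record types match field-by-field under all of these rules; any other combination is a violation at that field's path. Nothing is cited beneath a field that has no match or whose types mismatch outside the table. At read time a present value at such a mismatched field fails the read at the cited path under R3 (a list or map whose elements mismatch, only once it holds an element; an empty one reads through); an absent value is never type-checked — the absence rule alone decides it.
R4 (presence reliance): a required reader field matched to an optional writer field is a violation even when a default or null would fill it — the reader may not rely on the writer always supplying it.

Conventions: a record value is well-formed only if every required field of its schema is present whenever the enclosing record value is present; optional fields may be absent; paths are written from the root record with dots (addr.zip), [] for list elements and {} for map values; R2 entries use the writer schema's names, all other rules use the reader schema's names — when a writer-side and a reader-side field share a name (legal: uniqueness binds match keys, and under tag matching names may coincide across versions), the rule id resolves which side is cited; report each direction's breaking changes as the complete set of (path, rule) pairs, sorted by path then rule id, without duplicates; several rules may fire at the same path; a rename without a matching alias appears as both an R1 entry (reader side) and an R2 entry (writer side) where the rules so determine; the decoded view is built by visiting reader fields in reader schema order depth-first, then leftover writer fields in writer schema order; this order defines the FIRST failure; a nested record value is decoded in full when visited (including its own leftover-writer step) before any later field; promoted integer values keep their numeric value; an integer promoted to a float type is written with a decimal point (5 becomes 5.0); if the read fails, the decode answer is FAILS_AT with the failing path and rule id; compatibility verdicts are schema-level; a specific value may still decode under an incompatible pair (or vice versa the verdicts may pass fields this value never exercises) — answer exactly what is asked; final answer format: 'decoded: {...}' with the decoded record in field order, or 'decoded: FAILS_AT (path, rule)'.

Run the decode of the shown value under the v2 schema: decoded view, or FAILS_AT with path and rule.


the writer's type comes first in each Order pair
decode (reader v2):
  audit.duration := 0
  audit.verified := true
  audit.attempts := 40
  audit.version := -2
  payload := null (not supplied -> null)
  archived := null (not supplied -> null)
  read fails at locale under R1 (no fill)
  => FAILS_AT (locale, R1)
diffs on Order not affecting the asked answer:
  field archived in record Order: type bool changed to int32 -> changes Order's schema-level verdicts only — the decode of this value is the same
  removed field nickname from record Order -> no rule fires on it and the decoded Order view is identical with or without it
  field verified in record Audit: required changed to optional -> changes Order's schema-level verdicts only — the decode of this value is the same

decoded: FAILS_AT (locale, R1)


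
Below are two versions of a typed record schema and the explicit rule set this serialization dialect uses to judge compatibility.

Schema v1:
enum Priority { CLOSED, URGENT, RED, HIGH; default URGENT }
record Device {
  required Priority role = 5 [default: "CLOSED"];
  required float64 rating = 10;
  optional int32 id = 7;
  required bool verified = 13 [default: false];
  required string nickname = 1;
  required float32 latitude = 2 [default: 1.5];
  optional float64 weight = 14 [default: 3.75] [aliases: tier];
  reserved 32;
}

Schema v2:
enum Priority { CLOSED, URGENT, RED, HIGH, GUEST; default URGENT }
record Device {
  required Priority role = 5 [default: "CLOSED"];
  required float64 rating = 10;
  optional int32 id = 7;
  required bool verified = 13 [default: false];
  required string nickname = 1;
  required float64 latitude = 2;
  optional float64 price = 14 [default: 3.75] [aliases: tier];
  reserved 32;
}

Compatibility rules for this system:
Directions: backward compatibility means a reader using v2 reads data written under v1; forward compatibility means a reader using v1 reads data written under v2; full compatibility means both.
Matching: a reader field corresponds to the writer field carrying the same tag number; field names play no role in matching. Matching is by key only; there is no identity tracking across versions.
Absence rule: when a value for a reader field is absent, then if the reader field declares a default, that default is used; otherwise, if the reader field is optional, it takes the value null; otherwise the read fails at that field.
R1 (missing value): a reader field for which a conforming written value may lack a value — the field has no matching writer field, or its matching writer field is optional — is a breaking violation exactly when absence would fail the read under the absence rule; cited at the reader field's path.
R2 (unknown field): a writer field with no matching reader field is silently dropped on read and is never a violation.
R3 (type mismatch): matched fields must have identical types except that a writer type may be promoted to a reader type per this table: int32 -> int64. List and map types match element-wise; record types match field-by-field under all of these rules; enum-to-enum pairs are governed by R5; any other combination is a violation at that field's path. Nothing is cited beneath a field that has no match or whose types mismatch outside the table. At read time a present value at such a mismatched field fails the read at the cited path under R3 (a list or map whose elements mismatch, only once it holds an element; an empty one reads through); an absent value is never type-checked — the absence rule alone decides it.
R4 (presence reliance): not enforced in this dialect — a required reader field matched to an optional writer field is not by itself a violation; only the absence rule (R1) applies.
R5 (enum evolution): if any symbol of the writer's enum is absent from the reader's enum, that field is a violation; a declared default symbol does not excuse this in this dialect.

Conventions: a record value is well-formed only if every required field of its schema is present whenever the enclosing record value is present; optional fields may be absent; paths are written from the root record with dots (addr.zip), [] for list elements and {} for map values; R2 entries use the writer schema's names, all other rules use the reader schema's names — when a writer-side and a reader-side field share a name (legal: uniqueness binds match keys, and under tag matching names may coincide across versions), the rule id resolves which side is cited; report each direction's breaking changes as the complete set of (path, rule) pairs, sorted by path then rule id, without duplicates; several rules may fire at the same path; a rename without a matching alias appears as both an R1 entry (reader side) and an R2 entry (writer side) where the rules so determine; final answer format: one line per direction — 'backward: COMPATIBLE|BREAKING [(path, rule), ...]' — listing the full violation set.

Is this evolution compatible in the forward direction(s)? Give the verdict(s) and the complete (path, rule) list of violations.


arrows below run writer -> reader for Device
forward analysis of Device with v1 as reader and v2 as writer:
  role: paired with writer role (Priority -> Priority; writer required)
  rating: paired with writer rating (float64 -> float64; writer required)
  id: paired with writer id (int32 -> int32; writer optional)
  verified: paired with writer verified (bool -> bool; writer required)
  nickname: paired with writer nickname (string -> string; writer required)
  latitude: paired with writer latitude (float64 -> float32; writer required)
  weight: paired with writer price (float64 -> float64; writer optional)
  rule R3 violated at latitude
  rule R5 violated at role
  => 2 violation(s): forward is BREAKING for Device
checking off the Device differences that do not matter here:
  renamed field weight to price in record Device -> triggers nothing under Device's printed rules — same verdict

forward: BREAKING [(latitude, R3), (role, R5)]


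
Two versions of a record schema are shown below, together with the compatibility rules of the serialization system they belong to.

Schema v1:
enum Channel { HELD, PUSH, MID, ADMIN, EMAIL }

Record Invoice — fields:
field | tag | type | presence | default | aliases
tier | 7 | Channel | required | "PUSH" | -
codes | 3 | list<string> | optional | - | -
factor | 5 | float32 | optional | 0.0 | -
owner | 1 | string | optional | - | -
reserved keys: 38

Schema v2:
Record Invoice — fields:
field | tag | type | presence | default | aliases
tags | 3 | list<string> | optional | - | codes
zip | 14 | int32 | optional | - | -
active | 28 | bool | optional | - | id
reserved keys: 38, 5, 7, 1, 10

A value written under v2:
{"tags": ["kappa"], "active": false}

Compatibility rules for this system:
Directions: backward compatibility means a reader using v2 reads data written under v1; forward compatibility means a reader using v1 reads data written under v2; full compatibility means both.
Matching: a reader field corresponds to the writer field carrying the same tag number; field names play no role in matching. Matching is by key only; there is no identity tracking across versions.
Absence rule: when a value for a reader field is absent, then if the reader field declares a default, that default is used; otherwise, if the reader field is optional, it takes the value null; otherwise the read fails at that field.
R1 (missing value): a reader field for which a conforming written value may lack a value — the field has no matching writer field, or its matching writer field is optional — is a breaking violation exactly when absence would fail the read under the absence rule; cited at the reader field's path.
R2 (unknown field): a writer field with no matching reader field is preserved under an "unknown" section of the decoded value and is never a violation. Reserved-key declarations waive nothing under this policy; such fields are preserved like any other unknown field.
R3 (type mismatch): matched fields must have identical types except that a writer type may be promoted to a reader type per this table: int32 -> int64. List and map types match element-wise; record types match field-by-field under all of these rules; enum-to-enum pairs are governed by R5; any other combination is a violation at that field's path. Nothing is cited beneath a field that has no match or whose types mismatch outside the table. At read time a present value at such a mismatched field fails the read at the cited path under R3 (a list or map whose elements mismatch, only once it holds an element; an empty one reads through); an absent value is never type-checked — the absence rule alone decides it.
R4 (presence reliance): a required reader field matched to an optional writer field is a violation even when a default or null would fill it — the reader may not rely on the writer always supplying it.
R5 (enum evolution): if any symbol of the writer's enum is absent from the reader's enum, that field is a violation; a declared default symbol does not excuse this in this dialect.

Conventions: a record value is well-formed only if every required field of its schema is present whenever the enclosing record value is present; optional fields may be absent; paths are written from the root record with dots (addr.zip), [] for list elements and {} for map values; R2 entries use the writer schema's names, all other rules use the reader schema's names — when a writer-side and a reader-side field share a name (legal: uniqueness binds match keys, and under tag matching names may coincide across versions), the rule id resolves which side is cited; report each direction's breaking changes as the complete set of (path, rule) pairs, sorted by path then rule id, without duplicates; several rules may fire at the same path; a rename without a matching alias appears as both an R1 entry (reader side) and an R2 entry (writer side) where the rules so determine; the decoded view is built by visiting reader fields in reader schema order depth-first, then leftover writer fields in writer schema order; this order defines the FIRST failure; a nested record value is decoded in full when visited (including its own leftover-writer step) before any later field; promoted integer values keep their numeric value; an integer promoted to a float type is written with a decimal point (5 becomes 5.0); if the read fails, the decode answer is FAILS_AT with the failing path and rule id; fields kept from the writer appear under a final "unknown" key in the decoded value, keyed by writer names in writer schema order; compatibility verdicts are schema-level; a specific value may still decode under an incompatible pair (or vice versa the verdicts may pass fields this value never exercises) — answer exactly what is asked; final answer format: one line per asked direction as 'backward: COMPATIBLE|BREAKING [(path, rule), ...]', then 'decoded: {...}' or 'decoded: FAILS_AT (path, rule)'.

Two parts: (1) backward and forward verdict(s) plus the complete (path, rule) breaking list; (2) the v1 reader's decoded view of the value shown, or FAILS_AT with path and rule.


backward: COMPATIBLE []; forward: COMPATIBLE []; decoded: {"tier": "PUSH", "codes": ["kappa"], "factor": 0.0, "owner": null, "unknown": {"active": false}}

each type pair in Invoice: writer, then reader
checking backward for Invoice: reader v2 against writer v1:
  tags: list<string> -> list<string>, writer optional; from codes
  zip: no writer match
  active: no writer match
  writer field tier has no reader counterpart
  writer field factor has no reader counterpart
  writer field owner has no reader counterpart
  => backward verdict for Invoice: COMPATIBLE, no violations
checking forward for Invoice: reader v1 against writer v2:
  tier: no writer match
  codes: list<string> -> list<string>, writer optional; from tags
  factor: no writer match
  owner: no writer match
  writer field zip has no reader counterpart
  writer field active has no reader counterpart
  => forward verdict for Invoice: COMPATIBLE, no violations
decode walk for Invoice under reader schema v1:
  tier := "PUSH" (missing; default applied)
  codes := ["kappa"] (from writer tags)
  factor := 0.0 (missing; default applied)
  owner := null (missing; optional => null)
  writer active: kept under "unknown"
  => decoded: {"tier": "PUSH", "codes": ["kappa"], "factor": 0.0, "owner": null, "unknown": {"active": false}}
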